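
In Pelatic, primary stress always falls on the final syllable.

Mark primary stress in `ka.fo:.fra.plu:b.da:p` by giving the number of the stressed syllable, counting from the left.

The word has 5 syllables; the final syllable is syllable 5 (da:p).
Primary stress: syllable 5 → ka.fo:.fra.plu:b.ˈda:p.

5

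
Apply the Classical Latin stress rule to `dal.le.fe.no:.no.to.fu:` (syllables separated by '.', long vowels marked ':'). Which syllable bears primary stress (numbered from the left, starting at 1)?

Classical Latin: stress the penult if heavy (long vowel or closed), else the antepenult.
Weights: 5 no L, 6 to L, 7 fu: H.
The penult (syllable 6, to) is light, so stress falls on the antepenult (syllable 5, no).
Stress on syllable 5: dal.le.fe.no:.ˈno.to.fu:.

5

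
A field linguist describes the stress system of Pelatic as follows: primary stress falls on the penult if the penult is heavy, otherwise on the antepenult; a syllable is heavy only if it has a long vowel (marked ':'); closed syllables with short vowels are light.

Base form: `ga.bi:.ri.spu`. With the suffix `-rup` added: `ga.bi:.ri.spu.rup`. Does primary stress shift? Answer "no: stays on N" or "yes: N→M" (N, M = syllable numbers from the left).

Base `ga.bi:.ri.spu` (4 syllables):
  Weights: 2 bi: H, 3 ri L, 4 spu L.
  The penult (syllable 3, ri) is light, so stress falls on the antepenult (syllable 2, bi:).
  → primary stress on syllable 2.
Suffixed `ga.bi:.ri.spu.rup` (5 syllables):
  Weights: 3 ri L, 4 spu L, 5 rup L.
  The penult (syllable 4, spu) is light, so stress falls on the antepenult (syllable 3, ri).
  → primary stress on syllable 3.

yes: 2→3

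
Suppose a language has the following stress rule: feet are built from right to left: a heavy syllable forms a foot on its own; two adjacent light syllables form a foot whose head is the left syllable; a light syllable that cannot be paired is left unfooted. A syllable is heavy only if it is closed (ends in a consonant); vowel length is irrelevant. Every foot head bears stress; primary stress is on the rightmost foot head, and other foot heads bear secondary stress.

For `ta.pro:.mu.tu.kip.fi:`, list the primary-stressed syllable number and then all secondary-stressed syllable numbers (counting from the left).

Weights: 1 ta L, 2 pro: L, 3 mu L, 4 tu L, 5 kip H, 6 fi: L.
Parse right to left (heavy = foot alone; LL = one foot; stranded L unfooted): (ˈta.pro:) (ˈmu.tu) (ˈkip) fi:.
Foot heads: 1, 3, 5.
Primary stress on the rightmost head = syllable 5.
Secondary stress on 1, 3: ˌta.pro:.ˌmu.tu.ˈkip.fi:.

primary 5, secondary 1, 3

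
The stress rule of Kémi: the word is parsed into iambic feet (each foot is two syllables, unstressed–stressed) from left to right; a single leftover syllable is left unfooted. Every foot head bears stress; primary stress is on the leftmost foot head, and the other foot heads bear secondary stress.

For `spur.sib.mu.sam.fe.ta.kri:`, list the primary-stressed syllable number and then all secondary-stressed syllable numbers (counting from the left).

Parse left to right into iambic (σˈσ) feet: (spur.ˈsib) (mu.ˈsam) (fe.ˈta) kri:. Syllable 7 is left unfooted.
Foot heads (stressed positions): 2, 4, 6.
End Rule Leftmost: primary stress on the leftmost head = syllable 2.
Secondary stress on 4, 6: spur.ˈsib.mu.ˌsam.fe.ˌta.kri:.

primary 2, secondary 4, 6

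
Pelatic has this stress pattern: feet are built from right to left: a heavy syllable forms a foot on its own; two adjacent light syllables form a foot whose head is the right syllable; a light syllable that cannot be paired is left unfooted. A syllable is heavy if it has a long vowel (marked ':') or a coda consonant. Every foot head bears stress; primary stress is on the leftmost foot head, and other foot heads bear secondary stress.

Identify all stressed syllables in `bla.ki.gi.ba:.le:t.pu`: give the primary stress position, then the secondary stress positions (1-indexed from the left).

Weights: 1 bla L, 2 ki L, 3 gi L, 4 ba: H, 5 le:t H, 6 pu L.
Parse right to left (heavy = foot alone; LL = one foot; stranded L unfooted): bla (ki.ˈgi) (ˈba:) (ˈle:t) pu.
Foot heads: 3, 4, 5.
Primary stress on the leftmost head = syllable 3.
Secondary stress on 4, 5: bla.ki.ˈgi.ˌba:.ˌle:t.pu.

primary 3, secondary 4, 5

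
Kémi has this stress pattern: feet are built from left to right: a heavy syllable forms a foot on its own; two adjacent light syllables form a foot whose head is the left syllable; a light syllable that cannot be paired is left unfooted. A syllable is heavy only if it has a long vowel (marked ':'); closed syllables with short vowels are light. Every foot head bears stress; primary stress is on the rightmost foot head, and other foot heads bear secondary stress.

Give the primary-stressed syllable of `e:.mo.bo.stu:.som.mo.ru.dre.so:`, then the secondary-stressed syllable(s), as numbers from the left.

primary 9, secondary 1, 2, 4, 5, 7

Weights: 1 e: H, 2 mo L, 3 bo L, 4 stu: H, 5 som L, 6 mo L, 7 ru L, 8 dre L, 9 so: H.
Parse left to right (heavy = foot alone; LL = one foot; stranded L unfooted): (ˈe:) (ˈmo.bo) (ˈstu:) (ˈsom.mo) (ˈru.dre) (ˈso:).
Foot heads: 1, 2, 4, 5, 7, 9.
Primary stress on the rightmost head = syllable 9.
Secondary stress on 1, 2, 4, 5, 7: ˌe:.ˌmo.bo.ˌstu:.ˌsom.mo.ˌru.dre.ˈso:.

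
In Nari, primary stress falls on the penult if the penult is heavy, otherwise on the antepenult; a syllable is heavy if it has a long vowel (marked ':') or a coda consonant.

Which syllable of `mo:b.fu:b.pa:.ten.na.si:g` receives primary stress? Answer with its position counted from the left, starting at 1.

4

Weights: 4 ten H, 5 na L, 6 si:g H.
The penult (syllable 5, na) is light, so stress falls on the antepenult (syllable 4, ten).
Primary stress: syllable 4 → mo:b.fu:b.pa:.ˈten.na.si:g.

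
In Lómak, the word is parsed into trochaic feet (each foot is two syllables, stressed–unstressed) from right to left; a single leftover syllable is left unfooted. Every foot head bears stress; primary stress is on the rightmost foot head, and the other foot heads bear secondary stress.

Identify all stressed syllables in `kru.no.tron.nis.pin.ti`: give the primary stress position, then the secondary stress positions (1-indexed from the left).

Parse right to left into trochaic (ˈσσ) feet: (ˈkru.no) (ˈtron.nis) (ˈpin.ti).
Foot heads (stressed positions): 1, 3, 5.
End Rule Rightmost: primary stress on the rightmost head = syllable 5.
Secondary stress on 1, 3: ˌkru.no.ˌtron.nis.ˈpin.ti.

primary 5, secondary 1, 3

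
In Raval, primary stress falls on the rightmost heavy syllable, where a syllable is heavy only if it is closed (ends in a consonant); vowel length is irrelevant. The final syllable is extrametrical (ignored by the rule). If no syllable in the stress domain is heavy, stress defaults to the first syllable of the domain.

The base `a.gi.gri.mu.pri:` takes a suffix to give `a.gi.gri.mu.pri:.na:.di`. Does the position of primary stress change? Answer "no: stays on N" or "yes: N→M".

no: stays on 1

Base `a.gi.gri.mu.pri:` (5 syllables):
  The final syllable (5, pri:) is extrametrical; the stress domain is syllables 1–4.
  Weights: 1 a L, 2 gi L, 3 gri L, 4 mu L.
  No heavy syllable in the domain; default to the first syllable of the domain = syllable 1.
  → primary stress on syllable 1.
Suffixed `a.gi.gri.mu.pri:.na:.di` (7 syllables):
  The final syllable (7, di) is extrametrical; the stress domain is syllables 1–6.
  Weights: 1 a L, 2 gi L, 3 gri L, 4 mu L, 5 pri: L, 6 na: L.
  No heavy syllable in the domain; default to the first syllable of the domain = syllable 1.
  → primary stress on syllable 1.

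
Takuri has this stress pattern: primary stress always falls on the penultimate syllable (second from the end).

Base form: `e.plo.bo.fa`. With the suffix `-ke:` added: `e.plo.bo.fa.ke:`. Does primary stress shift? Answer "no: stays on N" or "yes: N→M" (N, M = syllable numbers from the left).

yes: 3→4

Base `e.plo.bo.fa` (4 syllables):
  The word has 4 syllables; the penultimate syllable (second from the end) is syllable 3 (bo).
  → primary stress on syllable 3.
Suffixed `e.plo.bo.fa.ke:` (5 syllables):
  The word has 5 syllables; the penultimate syllable (second from the end) is syllable 4 (fa).
  → primary stress on syllable 4.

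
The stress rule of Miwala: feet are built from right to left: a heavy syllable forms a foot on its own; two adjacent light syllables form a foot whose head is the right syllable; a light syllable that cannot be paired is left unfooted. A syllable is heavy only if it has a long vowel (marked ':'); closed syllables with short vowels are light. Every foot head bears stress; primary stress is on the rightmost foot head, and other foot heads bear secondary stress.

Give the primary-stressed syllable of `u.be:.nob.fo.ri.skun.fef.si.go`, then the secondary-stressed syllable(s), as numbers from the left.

primary 9, secondary 2, 5, 7

Weights: 1 u L, 2 be: H, 3 nob L, 4 fo L, 5 ri L, 6 skun L, 7 fef L, 8 si L, 9 go L.
Parse right to left (heavy = foot alone; LL = one foot; stranded L unfooted): u (ˈbe:) nob (fo.ˈri) (skun.ˈfef) (si.ˈgo).
Foot heads: 2, 5, 7, 9.
Primary stress on the rightmost head = syllable 9.
Secondary stress on 2, 5, 7: u.ˌbe:.nob.fo.ˌri.skun.ˌfef.si.ˈgo.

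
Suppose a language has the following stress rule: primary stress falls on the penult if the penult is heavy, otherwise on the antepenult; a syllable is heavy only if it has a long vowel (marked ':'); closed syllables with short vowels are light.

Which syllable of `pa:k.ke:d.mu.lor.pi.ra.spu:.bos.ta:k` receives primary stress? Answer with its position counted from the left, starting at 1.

7

Weights: 7 spu: H, 8 bos L, 9 ta:k H.
The penult (syllable 8, bos) is light, so stress falls on the antepenult (syllable 7, spu:).
Primary stress: syllable 7 → pa:k.ke:d.mu.lor.pi.ra.ˈspu:.bos.ta:k.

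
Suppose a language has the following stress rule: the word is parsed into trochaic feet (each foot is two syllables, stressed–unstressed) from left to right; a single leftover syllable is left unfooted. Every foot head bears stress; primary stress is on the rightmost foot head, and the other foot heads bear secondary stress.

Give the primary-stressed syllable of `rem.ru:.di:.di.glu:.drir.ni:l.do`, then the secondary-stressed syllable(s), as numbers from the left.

primary 7, secondary 1, 3, 5

Parse left to right into trochaic (ˈσσ) feet: (ˈrem.ru:) (ˈdi:.di) (ˈglu:.drir) (ˈni:l.do).
Foot heads (stressed positions): 1, 3, 5, 7.
End Rule Rightmost: primary stress on the rightmost head = syllable 7.
Secondary stress on 1, 3, 5: ˌrem.ru:.ˌdi:.di.ˌglu:.drir.ˈni:l.do.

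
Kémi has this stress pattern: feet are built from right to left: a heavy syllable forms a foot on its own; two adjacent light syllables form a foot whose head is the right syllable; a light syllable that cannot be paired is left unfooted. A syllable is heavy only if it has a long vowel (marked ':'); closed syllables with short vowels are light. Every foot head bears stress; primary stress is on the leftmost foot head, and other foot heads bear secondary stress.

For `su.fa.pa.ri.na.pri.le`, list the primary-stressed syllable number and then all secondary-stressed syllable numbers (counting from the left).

primary 3, secondary 5, 7

Weights: 1 su L, 2 fa L, 3 pa L, 4 ri L, 5 na L, 6 pri L, 7 le L.
Parse right to left (heavy = foot alone; LL = one foot; stranded L unfooted): su (fa.ˈpa) (ri.ˈna) (pri.ˈle).
Foot heads: 3, 5, 7.
Primary stress on the leftmost head = syllable 3.
Secondary stress on 5, 7: su.fa.ˈpa.ri.ˌna.pri.ˌle.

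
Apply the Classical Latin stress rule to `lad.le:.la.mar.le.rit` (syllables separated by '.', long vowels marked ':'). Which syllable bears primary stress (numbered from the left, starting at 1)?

4

Classical Latin: stress the penult if heavy (long vowel or closed), else the antepenult.
Weights: 4 mar H, 5 le L, 6 rit H.
The penult (syllable 5, le) is light, so stress falls on the antepenult (syllable 4, mar).
Stress on syllable 4: lad.le:.la.ˈmar.le.rit.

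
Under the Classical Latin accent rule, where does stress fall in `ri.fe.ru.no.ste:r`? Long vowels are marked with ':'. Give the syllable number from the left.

3

Classical Latin: stress the penult if heavy (long vowel or closed), else the antepenult.
Weights: 3 ru L, 4 no L, 5 ste:r H.
The penult (syllable 4, no) is light, so stress falls on the antepenult (syllable 3, ru).
Stress on syllable 3: ri.fe.ˈru.no.ste:r.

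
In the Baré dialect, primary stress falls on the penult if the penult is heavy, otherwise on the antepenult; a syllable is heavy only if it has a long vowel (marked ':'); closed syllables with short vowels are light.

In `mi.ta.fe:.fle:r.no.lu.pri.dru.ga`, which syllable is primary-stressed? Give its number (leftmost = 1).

Weights: 7 pri L, 8 dru L, 9 ga L.
The penult (syllable 8, dru) is light, so stress falls on the antepenult (syllable 7, pri).
Primary stress: syllable 7 → mi.ta.fe:.fle:r.no.lu.ˈpri.dru.ga.

7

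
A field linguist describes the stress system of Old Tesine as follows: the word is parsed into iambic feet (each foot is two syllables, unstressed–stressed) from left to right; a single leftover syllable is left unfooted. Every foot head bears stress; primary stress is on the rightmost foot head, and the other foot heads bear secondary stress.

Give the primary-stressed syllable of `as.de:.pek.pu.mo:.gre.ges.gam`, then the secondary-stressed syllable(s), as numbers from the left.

Parse left to right into iambic (σˈσ) feet: (as.ˈde:) (pek.ˈpu) (mo:.ˈgre) (ges.ˈgam).
Foot heads (stressed positions): 2, 4, 6, 8.
End Rule Rightmost: primary stress on the rightmost head = syllable 8.
Secondary stress on 2, 4, 6: as.ˌde:.pek.ˌpu.mo:.ˌgre.ges.ˈgam.

primary 8, secondary 2, 4, 6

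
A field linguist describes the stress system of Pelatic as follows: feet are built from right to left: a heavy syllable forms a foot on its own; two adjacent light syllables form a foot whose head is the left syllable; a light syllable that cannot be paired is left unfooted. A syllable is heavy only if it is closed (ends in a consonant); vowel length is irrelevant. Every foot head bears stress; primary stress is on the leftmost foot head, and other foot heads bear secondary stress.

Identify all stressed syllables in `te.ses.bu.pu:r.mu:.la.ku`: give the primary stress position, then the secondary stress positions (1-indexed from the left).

Weights: 1 te L, 2 ses H, 3 bu L, 4 pu:r H, 5 mu: L, 6 la L, 7 ku L.
Parse right to left (heavy = foot alone; LL = one foot; stranded L unfooted): te (ˈses) bu (ˈpu:r) mu: (ˈla.ku).
Foot heads: 2, 4, 6.
Primary stress on the leftmost head = syllable 2.
Secondary stress on 4, 6: te.ˈses.bu.ˌpu:r.mu:.ˌla.ku.

primary 2, secondary 4, 6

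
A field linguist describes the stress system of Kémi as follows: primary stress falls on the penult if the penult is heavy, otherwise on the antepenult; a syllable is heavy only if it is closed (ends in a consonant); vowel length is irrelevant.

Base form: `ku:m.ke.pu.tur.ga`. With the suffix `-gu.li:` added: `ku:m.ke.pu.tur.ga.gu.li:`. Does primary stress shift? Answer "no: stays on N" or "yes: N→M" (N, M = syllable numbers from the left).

Base `ku:m.ke.pu.tur.ga` (5 syllables):
  Weights: 3 pu L, 4 tur H, 5 ga L.
  The penult (syllable 4, tur) is heavy, so it takes stress.
  → primary stress on syllable 4.
Suffixed `ku:m.ke.pu.tur.ga.gu.li:` (7 syllables):
  Weights: 5 ga L, 6 gu L, 7 li: L.
  The penult (syllable 6, gu) is light, so stress falls on the antepenult (syllable 5, ga).
  → primary stress on syllable 5.

yes: 4→5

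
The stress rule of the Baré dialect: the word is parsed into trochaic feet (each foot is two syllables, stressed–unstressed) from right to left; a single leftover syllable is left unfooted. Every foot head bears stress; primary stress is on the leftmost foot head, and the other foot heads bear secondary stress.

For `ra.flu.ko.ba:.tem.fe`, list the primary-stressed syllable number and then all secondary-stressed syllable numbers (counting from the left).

primary 1, secondary 3, 5

Parse right to left into trochaic (ˈσσ) feet: (ˈra.flu) (ˈko.ba:) (ˈtem.fe).
Foot heads (stressed positions): 1, 3, 5.
End Rule Leftmost: primary stress on the leftmost head = syllable 1.
Secondary stress on 3, 5: ˈra.flu.ˌko.ba:.ˌtem.fe.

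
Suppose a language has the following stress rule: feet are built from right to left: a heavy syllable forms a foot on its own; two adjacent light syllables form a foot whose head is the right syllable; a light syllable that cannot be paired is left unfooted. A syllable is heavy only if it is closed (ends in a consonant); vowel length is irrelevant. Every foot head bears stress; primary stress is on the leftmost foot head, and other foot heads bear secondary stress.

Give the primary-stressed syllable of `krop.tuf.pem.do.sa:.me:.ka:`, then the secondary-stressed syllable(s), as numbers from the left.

primary 1, secondary 2, 3, 5, 7

Weights: 1 krop H, 2 tuf H, 3 pem H, 4 do L, 5 sa: L, 6 me: L, 7 ka: L.
Parse right to left (heavy = foot alone; LL = one foot; stranded L unfooted): (ˈkrop) (ˈtuf) (ˈpem) (do.ˈsa:) (me:.ˈka:).
Foot heads: 1, 2, 3, 5, 7.
Primary stress on the leftmost head = syllable 1.
Secondary stress on 2, 3, 5, 7: ˈkrop.ˌtuf.ˌpem.do.ˌsa:.me:.ˌka:.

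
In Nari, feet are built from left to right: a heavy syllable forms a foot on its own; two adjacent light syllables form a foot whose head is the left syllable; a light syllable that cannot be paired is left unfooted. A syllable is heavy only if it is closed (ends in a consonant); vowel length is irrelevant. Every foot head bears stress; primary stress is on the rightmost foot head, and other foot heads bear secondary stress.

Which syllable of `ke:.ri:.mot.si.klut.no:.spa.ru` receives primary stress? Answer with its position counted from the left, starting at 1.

6

Weights: 1 ke: L, 2 ri: L, 3 mot H, 4 si L, 5 klut H, 6 no: L, 7 spa L, 8 ru L.
Parse left to right (heavy = foot alone; LL = one foot; stranded L unfooted): (ˈke:.ri:) (ˈmot) si (ˈklut) (ˈno:.spa) ru.
Foot heads: 1, 3, 5, 6.
Primary stress on the rightmost head = syllable 6.
Primary stress: syllable 6 → ke:.ri:.mot.si.klut.ˈno:.spa.ru.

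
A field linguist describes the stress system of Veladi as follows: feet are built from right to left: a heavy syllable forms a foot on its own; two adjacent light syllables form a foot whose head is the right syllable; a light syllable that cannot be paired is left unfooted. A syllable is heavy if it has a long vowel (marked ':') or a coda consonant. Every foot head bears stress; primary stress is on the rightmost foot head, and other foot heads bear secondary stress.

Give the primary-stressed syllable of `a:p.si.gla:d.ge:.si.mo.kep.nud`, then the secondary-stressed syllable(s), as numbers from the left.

primary 8, secondary 1, 3, 4, 6, 7

Weights: 1 a:p H, 2 si L, 3 gla:d H, 4 ge: H, 5 si L, 6 mo L, 7 kep H, 8 nud H.
Parse right to left (heavy = foot alone; LL = one foot; stranded L unfooted): (ˈa:p) si (ˈgla:d) (ˈge:) (si.ˈmo) (ˈkep) (ˈnud).
Foot heads: 1, 3, 4, 6, 7, 8.
Primary stress on the rightmost head = syllable 8.
Secondary stress on 1, 3, 4, 6, 7: ˌa:p.si.ˌgla:d.ˌge:.si.ˌmo.ˌkep.ˈnud.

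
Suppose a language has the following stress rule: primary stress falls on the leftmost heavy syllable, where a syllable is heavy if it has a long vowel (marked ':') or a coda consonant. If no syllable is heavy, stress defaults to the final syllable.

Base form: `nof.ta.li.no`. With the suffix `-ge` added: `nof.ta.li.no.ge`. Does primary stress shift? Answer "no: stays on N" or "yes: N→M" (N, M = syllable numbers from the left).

Base `nof.ta.li.no` (4 syllables):
  Weights: 1 nof H, 2 ta L, 3 li L, 4 no L.
  Heavy syllables in the domain: 1. The leftmost is syllable 1 (nof).
  → primary stress on syllable 1.
Suffixed `nof.ta.li.no.ge` (5 syllables):
  Weights: 1 nof H, 2 ta L, 3 li L, 4 no L, 5 ge L.
  Heavy syllables in the domain: 1. The leftmost is syllable 1 (nof).
  → primary stress on syllable 1.

no: stays on 1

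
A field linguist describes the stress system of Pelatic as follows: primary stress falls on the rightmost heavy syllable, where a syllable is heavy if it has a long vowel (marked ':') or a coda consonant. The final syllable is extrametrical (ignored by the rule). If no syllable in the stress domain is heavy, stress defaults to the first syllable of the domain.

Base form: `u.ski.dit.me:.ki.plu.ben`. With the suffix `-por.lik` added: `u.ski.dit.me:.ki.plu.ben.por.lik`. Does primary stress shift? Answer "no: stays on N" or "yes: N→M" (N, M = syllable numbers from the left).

yes: 4→8

Base `u.ski.dit.me:.ki.plu.ben` (7 syllables):
  The final syllable (7, ben) is extrametrical; the stress domain is syllables 1–6.
  Weights: 1 u L, 2 ski L, 3 dit H, 4 me: H, 5 ki L, 6 plu L.
  Heavy syllables in the domain: 3, 4. The rightmost is syllable 4 (me:).
  → primary stress on syllable 4.
Suffixed `u.ski.dit.me:.ki.plu.ben.por.lik` (9 syllables):
  The final syllable (9, lik) is extrametrical; the stress domain is syllables 1–8.
  Weights: 1 u L, 2 ski L, 3 dit H, 4 me: H, 5 ki L, 6 plu L, 7 ben H, 8 por H.
  Heavy syllables in the domain: 3, 4, 7, 8. The rightmost is syllable 8 (por).
  → primary stress on syllable 8.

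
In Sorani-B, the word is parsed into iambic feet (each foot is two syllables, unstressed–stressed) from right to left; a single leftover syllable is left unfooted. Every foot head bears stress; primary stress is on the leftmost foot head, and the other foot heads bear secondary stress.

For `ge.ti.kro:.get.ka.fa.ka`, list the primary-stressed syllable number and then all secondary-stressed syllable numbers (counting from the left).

Parse right to left into iambic (σˈσ) feet: ge (ti.ˈkro:) (get.ˈka) (fa.ˈka). Syllable 1 is left unfooted.
Foot heads (stressed positions): 3, 5, 7.
End Rule Leftmost: primary stress on the leftmost head = syllable 3.
Secondary stress on 5, 7: ge.ti.ˈkro:.get.ˌka.fa.ˌka.

primary 3, secondary 5, 7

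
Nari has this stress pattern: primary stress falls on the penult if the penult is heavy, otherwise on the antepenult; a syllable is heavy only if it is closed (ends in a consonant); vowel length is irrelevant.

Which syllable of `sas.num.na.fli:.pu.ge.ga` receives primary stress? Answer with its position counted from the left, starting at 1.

5

Weights: 5 pu L, 6 ge L, 7 ga L.
The penult (syllable 6, ge) is light, so stress falls on the antepenult (syllable 5, pu).
Primary stress: syllable 5 → sas.num.na.fli:.ˈpu.ge.ga.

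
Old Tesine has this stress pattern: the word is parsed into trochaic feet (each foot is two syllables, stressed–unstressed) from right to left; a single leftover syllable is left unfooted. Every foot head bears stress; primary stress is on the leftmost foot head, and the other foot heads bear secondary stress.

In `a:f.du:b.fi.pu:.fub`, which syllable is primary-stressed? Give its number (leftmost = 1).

Parse right to left into trochaic (ˈσσ) feet: a:f (ˈdu:b.fi) (ˈpu:.fub). Syllable 1 is left unfooted.
Foot heads (stressed positions): 2, 4.
End Rule Leftmost: primary stress on the leftmost head = syllable 2.
Primary stress: syllable 2 → a:f.ˈdu:b.fi.pu:.fub.

2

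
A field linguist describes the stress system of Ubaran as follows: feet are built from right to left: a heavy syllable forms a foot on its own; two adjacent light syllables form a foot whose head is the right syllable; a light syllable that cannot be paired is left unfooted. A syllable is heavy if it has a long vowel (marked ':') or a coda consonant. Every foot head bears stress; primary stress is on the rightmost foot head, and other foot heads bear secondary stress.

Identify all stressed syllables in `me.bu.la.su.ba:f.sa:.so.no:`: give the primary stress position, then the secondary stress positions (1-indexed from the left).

primary 8, secondary 2, 4, 5, 6

Weights: 1 me L, 2 bu L, 3 la L, 4 su L, 5 ba:f H, 6 sa: H, 7 so L, 8 no: H.
Parse right to left (heavy = foot alone; LL = one foot; stranded L unfooted): (me.ˈbu) (la.ˈsu) (ˈba:f) (ˈsa:) so (ˈno:).
Foot heads: 2, 4, 5, 6, 8.
Primary stress on the rightmost head = syllable 8.
Secondary stress on 2, 4, 5, 6: me.ˌbu.la.ˌsu.ˌba:f.ˌsa:.so.ˈno:.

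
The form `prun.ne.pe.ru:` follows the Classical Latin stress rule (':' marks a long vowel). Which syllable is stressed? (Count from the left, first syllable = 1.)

2

Classical Latin: stress the penult if heavy (long vowel or closed), else the antepenult.
Weights: 2 ne L, 3 pe L, 4 ru: H.
The penult (syllable 3, pe) is light, so stress falls on the antepenult (syllable 2, ne).
Stress on syllable 2: prun.ˈne.pe.ru:.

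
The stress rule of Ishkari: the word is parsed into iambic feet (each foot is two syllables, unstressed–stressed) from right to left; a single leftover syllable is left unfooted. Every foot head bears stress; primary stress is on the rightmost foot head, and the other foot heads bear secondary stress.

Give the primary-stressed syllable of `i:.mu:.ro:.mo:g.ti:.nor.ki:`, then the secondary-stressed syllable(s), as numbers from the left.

primary 7, secondary 3, 5

Parse right to left into iambic (σˈσ) feet: i: (mu:.ˈro:) (mo:g.ˈti:) (nor.ˈki:). Syllable 1 is left unfooted.
Foot heads (stressed positions): 3, 5, 7.
End Rule Rightmost: primary stress on the rightmost head = syllable 7.
Secondary stress on 3, 5: i:.mu:.ˌro:.mo:g.ˌti:.nor.ˈki:.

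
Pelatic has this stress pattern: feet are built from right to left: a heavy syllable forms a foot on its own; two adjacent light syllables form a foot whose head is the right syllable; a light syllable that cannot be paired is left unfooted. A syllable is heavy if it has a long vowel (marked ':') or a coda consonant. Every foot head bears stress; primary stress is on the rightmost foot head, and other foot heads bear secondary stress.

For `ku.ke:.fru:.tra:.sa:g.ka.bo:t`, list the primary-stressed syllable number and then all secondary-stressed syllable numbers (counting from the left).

primary 7, secondary 2, 3, 4, 5

Weights: 1 ku L, 2 ke: H, 3 fru: H, 4 tra: H, 5 sa:g H, 6 ka L, 7 bo:t H.
Parse right to left (heavy = foot alone; LL = one foot; stranded L unfooted): ku (ˈke:) (ˈfru:) (ˈtra:) (ˈsa:g) ka (ˈbo:t).
Foot heads: 2, 3, 4, 5, 7.
Primary stress on the rightmost head = syllable 7.
Secondary stress on 2, 3, 4, 5: ku.ˌke:.ˌfru:.ˌtra:.ˌsa:g.ka.ˈbo:t.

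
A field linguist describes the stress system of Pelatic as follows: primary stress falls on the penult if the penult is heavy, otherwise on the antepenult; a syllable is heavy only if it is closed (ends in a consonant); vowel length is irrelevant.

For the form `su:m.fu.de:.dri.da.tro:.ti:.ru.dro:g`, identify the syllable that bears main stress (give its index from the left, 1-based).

Weights: 7 ti: L, 8 ru L, 9 dro:g H.
The penult (syllable 8, ru) is light, so stress falls on the antepenult (syllable 7, ti:).
Primary stress: syllable 7 → su:m.fu.de:.dri.da.tro:.ˈti:.ru.dro:g.

7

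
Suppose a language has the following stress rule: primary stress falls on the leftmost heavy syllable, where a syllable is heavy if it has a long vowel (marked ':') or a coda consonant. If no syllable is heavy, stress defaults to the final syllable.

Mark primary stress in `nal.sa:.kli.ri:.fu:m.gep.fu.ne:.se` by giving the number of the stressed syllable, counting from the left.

Weights: 1 nal H, 2 sa: H, 3 kli L, 4 ri: H, 5 fu:m H, 6 gep H, 7 fu L, 8 ne: H, 9 se L.
Heavy syllables in the domain: 1, 2, 4, 5, 6, 8. The leftmost is syllable 1 (nal).
Primary stress: syllable 1 → ˈnal.sa:.kli.ri:.fu:m.gep.fu.ne:.se.

1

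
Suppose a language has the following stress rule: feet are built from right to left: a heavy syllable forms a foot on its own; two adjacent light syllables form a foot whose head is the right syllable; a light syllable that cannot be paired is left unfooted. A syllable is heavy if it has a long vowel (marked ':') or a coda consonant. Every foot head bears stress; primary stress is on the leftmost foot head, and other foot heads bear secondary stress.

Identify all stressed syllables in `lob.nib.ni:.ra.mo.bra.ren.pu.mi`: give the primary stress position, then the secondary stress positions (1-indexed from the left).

primary 1, secondary 2, 3, 6, 7, 9

Weights: 1 lob H, 2 nib H, 3 ni: H, 4 ra L, 5 mo L, 6 bra L, 7 ren H, 8 pu L, 9 mi L.
Parse right to left (heavy = foot alone; LL = one foot; stranded L unfooted): (ˈlob) (ˈnib) (ˈni:) ra (mo.ˈbra) (ˈren) (pu.ˈmi).
Foot heads: 1, 2, 3, 6, 7, 9.
Primary stress on the leftmost head = syllable 1.
Secondary stress on 2, 3, 6, 7, 9: ˈlob.ˌnib.ˌni:.ra.mo.ˌbra.ˌren.pu.ˌmi.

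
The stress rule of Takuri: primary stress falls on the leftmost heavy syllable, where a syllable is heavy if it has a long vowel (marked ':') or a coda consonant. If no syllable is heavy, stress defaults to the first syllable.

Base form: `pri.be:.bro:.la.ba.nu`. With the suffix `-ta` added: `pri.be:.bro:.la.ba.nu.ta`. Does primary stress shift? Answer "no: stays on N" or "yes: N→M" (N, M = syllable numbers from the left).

no: stays on 2

Base `pri.be:.bro:.la.ba.nu` (6 syllables):
  Weights: 1 pri L, 2 be: H, 3 bro: H, 4 la L, 5 ba L, 6 nu L.
  Heavy syllables in the domain: 2, 3. The leftmost is syllable 2 (be:).
  → primary stress on syllable 2.
Suffixed `pri.be:.bro:.la.ba.nu.ta` (7 syllables):
  Weights: 1 pri L, 2 be: H, 3 bro: H, 4 la L, 5 ba L, 6 nu L, 7 ta L.
  Heavy syllables in the domain: 2, 3. The leftmost is syllable 2 (be:).
  → primary stress on syllable 2.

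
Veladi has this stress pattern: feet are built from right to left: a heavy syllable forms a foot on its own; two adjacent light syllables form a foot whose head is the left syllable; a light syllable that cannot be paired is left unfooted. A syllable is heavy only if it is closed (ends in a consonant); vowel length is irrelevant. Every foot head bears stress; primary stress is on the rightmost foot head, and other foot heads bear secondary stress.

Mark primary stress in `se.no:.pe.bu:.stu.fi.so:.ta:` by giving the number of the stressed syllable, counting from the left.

7

Weights: 1 se L, 2 no: L, 3 pe L, 4 bu: L, 5 stu L, 6 fi L, 7 so: L, 8 ta: L.
Parse right to left (heavy = foot alone; LL = one foot; stranded L unfooted): (ˈse.no:) (ˈpe.bu:) (ˈstu.fi) (ˈso:.ta:).
Foot heads: 1, 3, 5, 7.
Primary stress on the rightmost head = syllable 7.
Primary stress: syllable 7 → se.no:.pe.bu:.stu.fi.ˈso:.ta:.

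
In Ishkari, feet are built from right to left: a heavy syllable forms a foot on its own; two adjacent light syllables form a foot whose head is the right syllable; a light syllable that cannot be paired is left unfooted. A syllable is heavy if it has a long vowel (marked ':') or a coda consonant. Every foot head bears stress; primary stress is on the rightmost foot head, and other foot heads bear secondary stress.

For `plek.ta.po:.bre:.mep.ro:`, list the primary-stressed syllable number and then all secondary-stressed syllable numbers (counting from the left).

Weights: 1 plek H, 2 ta L, 3 po: H, 4 bre: H, 5 mep H, 6 ro: H.
Parse right to left (heavy = foot alone; LL = one foot; stranded L unfooted): (ˈplek) ta (ˈpo:) (ˈbre:) (ˈmep) (ˈro:).
Foot heads: 1, 3, 4, 5, 6.
Primary stress on the rightmost head = syllable 6.
Secondary stress on 1, 3, 4, 5: ˌplek.ta.ˌpo:.ˌbre:.ˌmep.ˈro:.

primary 6, secondary 1, 3, 4, 5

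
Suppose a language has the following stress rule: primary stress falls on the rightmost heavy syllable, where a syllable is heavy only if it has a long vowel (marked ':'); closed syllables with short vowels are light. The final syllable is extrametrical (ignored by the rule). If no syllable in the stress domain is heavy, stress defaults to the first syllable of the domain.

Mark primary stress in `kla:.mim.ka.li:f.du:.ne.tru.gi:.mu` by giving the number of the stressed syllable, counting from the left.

8

The final syllable (9, mu) is extrametrical; the stress domain is syllables 1–8.
Weights: 1 kla: H, 2 mim L, 3 ka L, 4 li:f H, 5 du: H, 6 ne L, 7 tru L, 8 gi: H.
Heavy syllables in the domain: 1, 4, 5, 8. The rightmost is syllable 8 (gi:).
Primary stress: syllable 8 → kla:.mim.ka.li:f.du:.ne.tru.ˈgi:.mu.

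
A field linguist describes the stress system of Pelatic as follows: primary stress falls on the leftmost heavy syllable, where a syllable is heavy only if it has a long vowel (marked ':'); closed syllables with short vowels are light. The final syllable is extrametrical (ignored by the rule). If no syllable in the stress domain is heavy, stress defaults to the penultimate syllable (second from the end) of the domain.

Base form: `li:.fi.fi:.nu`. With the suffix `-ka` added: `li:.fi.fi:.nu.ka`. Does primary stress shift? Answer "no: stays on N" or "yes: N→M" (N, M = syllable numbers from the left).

no: stays on 1

Base `li:.fi.fi:.nu` (4 syllables):
  The final syllable (4, nu) is extrametrical; the stress domain is syllables 1–3.
  Weights: 1 li: H, 2 fi L, 3 fi: H.
  Heavy syllables in the domain: 1, 3. The leftmost is syllable 1 (li:).
  → primary stress on syllable 1.
Suffixed `li:.fi.fi:.nu.ka` (5 syllables):
  The final syllable (5, ka) is extrametrical; the stress domain is syllables 1–4.
  Weights: 1 li: H, 2 fi L, 3 fi: H, 4 nu L.
  Heavy syllables in the domain: 1, 3. The leftmost is syllable 1 (li:).
  → primary stress on syllable 1.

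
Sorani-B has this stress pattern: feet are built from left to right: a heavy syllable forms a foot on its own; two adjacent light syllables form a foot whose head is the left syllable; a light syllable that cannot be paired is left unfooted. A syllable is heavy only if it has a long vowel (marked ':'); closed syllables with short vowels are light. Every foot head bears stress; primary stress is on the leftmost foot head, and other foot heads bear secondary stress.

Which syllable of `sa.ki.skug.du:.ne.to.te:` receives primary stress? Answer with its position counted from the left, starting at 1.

Weights: 1 sa L, 2 ki L, 3 skug L, 4 du: H, 5 ne L, 6 to L, 7 te: H.
Parse left to right (heavy = foot alone; LL = one foot; stranded L unfooted): (ˈsa.ki) skug (ˈdu:) (ˈne.to) (ˈte:).
Foot heads: 1, 4, 5, 7.
Primary stress on the leftmost head = syllable 1.
Primary stress: syllable 1 → ˈsa.ki.skug.du:.ne.to.te:.

1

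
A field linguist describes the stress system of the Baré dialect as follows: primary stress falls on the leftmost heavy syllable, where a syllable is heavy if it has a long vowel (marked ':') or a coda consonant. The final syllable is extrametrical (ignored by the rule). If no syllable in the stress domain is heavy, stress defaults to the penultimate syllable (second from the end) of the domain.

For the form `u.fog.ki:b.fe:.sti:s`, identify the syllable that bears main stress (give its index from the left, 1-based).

The final syllable (5, sti:s) is extrametrical; the stress domain is syllables 1–4.
Weights: 1 u L, 2 fog H, 3 ki:b H, 4 fe: H.
Heavy syllables in the domain: 2, 3, 4. The leftmost is syllable 2 (fog).
Primary stress: syllable 2 → u.ˈfog.ki:b.fe:.sti:s.

2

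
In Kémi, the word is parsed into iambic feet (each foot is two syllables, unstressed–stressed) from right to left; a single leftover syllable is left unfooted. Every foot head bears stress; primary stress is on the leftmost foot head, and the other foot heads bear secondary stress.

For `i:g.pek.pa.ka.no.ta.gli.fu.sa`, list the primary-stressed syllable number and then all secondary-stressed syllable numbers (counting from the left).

Parse right to left into iambic (σˈσ) feet: i:g (pek.ˈpa) (ka.ˈno) (ta.ˈgli) (fu.ˈsa). Syllable 1 is left unfooted.
Foot heads (stressed positions): 3, 5, 7, 9.
End Rule Leftmost: primary stress on the leftmost head = syllable 3.
Secondary stress on 5, 7, 9: i:g.pek.ˈpa.ka.ˌno.ta.ˌgli.fu.ˌsa.

primary 3, secondary 5, 7, 9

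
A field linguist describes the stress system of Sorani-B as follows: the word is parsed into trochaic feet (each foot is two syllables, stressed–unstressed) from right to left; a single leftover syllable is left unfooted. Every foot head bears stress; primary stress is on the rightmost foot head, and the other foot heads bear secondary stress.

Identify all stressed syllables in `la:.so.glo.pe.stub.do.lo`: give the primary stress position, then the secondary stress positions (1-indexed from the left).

primary 6, secondary 2, 4

Parse right to left into trochaic (ˈσσ) feet: la: (ˈso.glo) (ˈpe.stub) (ˈdo.lo). Syllable 1 is left unfooted.
Foot heads (stressed positions): 2, 4, 6.
End Rule Rightmost: primary stress on the rightmost head = syllable 6.
Secondary stress on 2, 4: la:.ˌso.glo.ˌpe.stub.ˈdo.lo.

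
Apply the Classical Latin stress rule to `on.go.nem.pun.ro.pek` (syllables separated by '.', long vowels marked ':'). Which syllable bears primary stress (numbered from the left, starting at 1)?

Classical Latin: stress the penult if heavy (long vowel or closed), else the antepenult.
Weights: 4 pun H, 5 ro L, 6 pek H.
The penult (syllable 5, ro) is light, so stress falls on the antepenult (syllable 4, pun).
Stress on syllable 4: on.go.nem.ˈpun.ro.pek.

4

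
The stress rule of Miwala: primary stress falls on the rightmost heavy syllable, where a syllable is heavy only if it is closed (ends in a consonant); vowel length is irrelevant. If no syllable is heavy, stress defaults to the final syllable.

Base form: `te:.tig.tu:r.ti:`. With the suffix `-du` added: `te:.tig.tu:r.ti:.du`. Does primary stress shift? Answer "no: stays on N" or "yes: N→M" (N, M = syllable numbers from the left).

Base `te:.tig.tu:r.ti:` (4 syllables):
  Weights: 1 te: L, 2 tig H, 3 tu:r H, 4 ti: L.
  Heavy syllables in the domain: 2, 3. The rightmost is syllable 3 (tu:r).
  → primary stress on syllable 3.
Suffixed `te:.tig.tu:r.ti:.du` (5 syllables):
  Weights: 1 te: L, 2 tig H, 3 tu:r H, 4 ti: L, 5 du L.
  Heavy syllables in the domain: 2, 3. The rightmost is syllable 3 (tu:r).
  → primary stress on syllable 3.

no: stays on 3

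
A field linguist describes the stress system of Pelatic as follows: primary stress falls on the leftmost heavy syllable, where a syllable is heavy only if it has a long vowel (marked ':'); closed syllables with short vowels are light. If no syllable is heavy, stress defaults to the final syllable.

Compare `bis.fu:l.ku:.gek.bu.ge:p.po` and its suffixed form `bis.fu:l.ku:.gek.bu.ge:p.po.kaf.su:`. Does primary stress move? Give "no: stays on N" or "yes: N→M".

Base `bis.fu:l.ku:.gek.bu.ge:p.po` (7 syllables):
  Weights: 1 bis L, 2 fu:l H, 3 ku: H, 4 gek L, 5 bu L, 6 ge:p H, 7 po L.
  Heavy syllables in the domain: 2, 3, 6. The leftmost is syllable 2 (fu:l).
  → primary stress on syllable 2.
Suffixed `bis.fu:l.ku:.gek.bu.ge:p.po.kaf.su:` (9 syllables):
  Weights: 1 bis L, 2 fu:l H, 3 ku: H, 4 gek L, 5 bu L, 6 ge:p H, 7 po L, 8 kaf L, 9 su: H.
  Heavy syllables in the domain: 2, 3, 6, 9. The leftmost is syllable 2 (fu:l).
  → primary stress on syllable 2.

no: stays on 2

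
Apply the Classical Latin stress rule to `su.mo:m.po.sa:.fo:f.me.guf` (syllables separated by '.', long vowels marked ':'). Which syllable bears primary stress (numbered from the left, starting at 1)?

Classical Latin: stress the penult if heavy (long vowel or closed), else the antepenult.
Weights: 5 fo:f H, 6 me L, 7 guf H.
The penult (syllable 6, me) is light, so stress falls on the antepenult (syllable 5, fo:f).
Stress on syllable 5: su.mo:m.po.sa:.ˈfo:f.me.guf.

5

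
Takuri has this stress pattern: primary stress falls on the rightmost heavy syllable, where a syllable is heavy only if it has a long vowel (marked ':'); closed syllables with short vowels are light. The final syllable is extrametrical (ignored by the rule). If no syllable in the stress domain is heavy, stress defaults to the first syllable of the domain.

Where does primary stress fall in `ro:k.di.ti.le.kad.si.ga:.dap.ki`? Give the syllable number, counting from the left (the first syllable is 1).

The final syllable (9, ki) is extrametrical; the stress domain is syllables 1–8.
Weights: 1 ro:k H, 2 di L, 3 ti L, 4 le L, 5 kad L, 6 si L, 7 ga: H, 8 dap L.
Heavy syllables in the domain: 1, 7. The rightmost is syllable 7 (ga:).
Primary stress: syllable 7 → ro:k.di.ti.le.kad.si.ˈga:.dap.ki.

7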